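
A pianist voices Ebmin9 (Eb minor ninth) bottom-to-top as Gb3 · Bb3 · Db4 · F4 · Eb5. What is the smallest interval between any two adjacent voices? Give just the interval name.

Adjacent intervals: Gb3→Bb3 = major third; Bb3→Db4 = minor third; Db4→F4 = major third; F4→Eb5 = minor seventh.
The smallest is Bb3 to Db4, a minor third (3 semitones).

m3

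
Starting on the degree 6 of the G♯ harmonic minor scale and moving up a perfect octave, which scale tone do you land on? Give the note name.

E

The scale is G♯ A♯ B C♯ D♯ E F𝄪.
The degree 6 is E; a perfect octave above that is E — scale degree 6.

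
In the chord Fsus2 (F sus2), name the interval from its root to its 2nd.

The chord tones of Fsus2 are F-G-C.
Root = F; 2nd = G.
F up to G spans 2 letter names and 2 semitones — a major second.

major second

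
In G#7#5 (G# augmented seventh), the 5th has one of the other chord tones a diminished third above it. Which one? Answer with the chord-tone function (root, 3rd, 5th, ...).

The chord tones of G#7#5 are G#, B#, D##, F#.
The 5th is D##. A diminished third above D## is F#.
F# is the chord's 7th.

7th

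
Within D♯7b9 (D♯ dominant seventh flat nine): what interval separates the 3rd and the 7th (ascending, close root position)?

diminished fifth

The chord tones of D♯7b9 are D♯–F𝄪–A♯–C♯–E.
The 3rd is F𝄪 and the 7th is C♯.
From F𝄪 to C♯: 6 semitones over a fifth = diminished.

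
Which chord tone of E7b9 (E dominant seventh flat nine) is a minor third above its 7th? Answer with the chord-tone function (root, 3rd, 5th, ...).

The chord tones of E7b9 (E dominant seventh flat nine) are E G# B D F.
The 7th is D. A minor third above D is F.
F is the chord's 9th.

9th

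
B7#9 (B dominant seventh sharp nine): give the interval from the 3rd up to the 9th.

major seventh

The chord tones of B7#9 (B dominant seventh sharp nine) are B D♯ F♯ A C𝄪.
The 3rd is D♯ and the 9th is C𝄪.
D♯ up to C𝄪 spans 7 letter names and 11 semitones — a major seventh.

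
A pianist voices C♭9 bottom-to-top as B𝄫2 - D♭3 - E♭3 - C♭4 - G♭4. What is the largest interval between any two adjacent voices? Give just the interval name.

minor sixth

Adjacent intervals: B𝄫2→D♭3 = major third; D♭3→E♭3 = major second; E♭3→C♭4 = minor sixth; C♭4→G♭4 = perfect fifth.
The largest is E♭3 to C♭4, a minor sixth (8 semitones).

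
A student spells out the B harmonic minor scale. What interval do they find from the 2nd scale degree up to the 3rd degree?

B harmonic minor: B C# D E F# G A#.
2nd scale degree = C#; scale degree 3 = D.
2 letter names make it a second; at 1 semitone (a half step narrower than major) the quality is minor.

m2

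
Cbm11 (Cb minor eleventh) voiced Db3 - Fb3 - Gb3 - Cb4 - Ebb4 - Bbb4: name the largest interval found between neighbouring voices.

Adjacent intervals: Db3→Fb3 = minor third; Fb3→Gb3 = major second; Gb3→Cb4 = perfect fourth; Cb4→Ebb4 = minor third; Ebb4→Bbb4 = perfect fifth.
The largest is Ebb4 to Bbb4, a perfect fifth (7 semitones).

perfect fifth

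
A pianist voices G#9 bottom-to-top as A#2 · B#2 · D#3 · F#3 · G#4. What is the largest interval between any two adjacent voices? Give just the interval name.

major ninth

Adjacent intervals: A#2→B#2 = major second; B#2→D#3 = minor third; D#3→F#3 = minor third; F#3→G#4 = major ninth.
The largest is F#3 to G#4, a major ninth (14 semitones).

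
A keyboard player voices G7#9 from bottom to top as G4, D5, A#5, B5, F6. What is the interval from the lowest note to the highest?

m14

The outer voices are G4 and F6.
From G to F: 22 semitones over a fourteenth = minor.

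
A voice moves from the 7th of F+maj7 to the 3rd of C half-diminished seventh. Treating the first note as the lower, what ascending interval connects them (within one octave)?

d8

F+maj7 has E as its 7th, and C half-diminished seventh has E♭ as its 3rd.
From E to E♭: 11 semitones over an octave = diminished.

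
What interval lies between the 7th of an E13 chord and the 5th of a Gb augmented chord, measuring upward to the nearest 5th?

The 7th of E13 is D; the 5th of Gb augmented is D.
From D to D is 0 semitones, exactly the perfect unison.

perfect unison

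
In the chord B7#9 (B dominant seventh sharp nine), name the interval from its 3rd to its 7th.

diminished 5th

Spelling the chord: B, D#, F#, A, C##.
So we need the interval from D# up to A.
D# up to A is 6 semitones, a half step narrower than a perfect fifth, so the interval is diminished.
That tritone between 3rd and 7th is what gives the dominant seventh its pull toward resolution.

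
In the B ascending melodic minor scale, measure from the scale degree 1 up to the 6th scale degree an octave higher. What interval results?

Spelling the B ascending melodic minor scale: B C♯ D E F♯ G♯ A♯.
Scale degree 1 = B; 6th degree (up an octave) = G♯.
Counting 13 letters and 21 half steps from B gives a major thirteenth.

major 13th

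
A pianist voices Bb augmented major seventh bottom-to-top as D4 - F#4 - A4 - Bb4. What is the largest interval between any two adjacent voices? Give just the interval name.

major third

Adjacent intervals: D4→F#4 = major third; F#4→A4 = minor third; A4→Bb4 = minor second.
The largest is D4 to F#4, a major third (4 semitones).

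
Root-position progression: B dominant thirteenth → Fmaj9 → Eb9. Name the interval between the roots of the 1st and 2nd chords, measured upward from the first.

The roots are B and F.
B up to F is 6 semitones, a half step narrower than a perfect fifth, so the interval is diminished.

diminished fifth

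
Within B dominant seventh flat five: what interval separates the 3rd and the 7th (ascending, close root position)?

Spelling the chord: B, D#, F, A.
That puts D# below A.
D# up to A is 6 semitones, a half step narrower than a perfect fifth, so the interval is diminished.
This 3–7 tritone is the characteristic tension at the heart of the dominant sound.

diminished 5th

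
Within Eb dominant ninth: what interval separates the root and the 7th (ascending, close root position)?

The chord tones of Eb9 are Eb–G–Bb–Db–F.
So we need the interval from Eb up to Db.
From Eb to Db: 10 semitones over a seventh = minor.

minor seventh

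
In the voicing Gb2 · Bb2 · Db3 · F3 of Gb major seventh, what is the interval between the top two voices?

major 3rd

Those voices are Db3 and F3.
Db up to F spans 3 letter names and 4 semitones — a major third.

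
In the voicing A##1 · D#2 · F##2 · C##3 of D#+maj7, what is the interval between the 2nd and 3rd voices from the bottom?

major third

Those voices are D#2 and F##2.
D# up to F## spans 3 letter names and 4 semitones — a major third.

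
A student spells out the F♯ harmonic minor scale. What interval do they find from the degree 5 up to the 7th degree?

F♯ harmonic minor: F♯ G♯ A B C♯ D E♯.
So we need the interval from C♯ up to E♯.
From C♯ to E♯ is 4 semitones, exactly the major third.

major third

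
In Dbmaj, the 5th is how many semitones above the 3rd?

3

Dbmaj: Db F Ab.
F to Ab is a minor third: 3 semitones.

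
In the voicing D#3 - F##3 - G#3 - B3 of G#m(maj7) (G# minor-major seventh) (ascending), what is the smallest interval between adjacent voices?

Adjacent intervals: D#3→F##3 = major third; F##3→G#3 = minor second; G#3→B3 = minor third.
The smallest is F##3 to G#3, a minor second (1 semitone).

m2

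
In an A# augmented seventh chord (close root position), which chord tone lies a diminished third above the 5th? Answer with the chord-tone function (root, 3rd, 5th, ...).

7th

The chord tones of A#+7 are A#–C##–E##–G#.
The 5th is E##. A diminished third above E## is G#.
G# is the chord's 7th.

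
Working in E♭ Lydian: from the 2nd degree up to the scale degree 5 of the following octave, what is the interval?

perfect eleventh

The scale runs E♭ F G A B♭ C D.
2nd degree = F; 5th degree (up an octave) = B♭.
From F to B♭ is 17 semitones, exactly the perfect eleventh.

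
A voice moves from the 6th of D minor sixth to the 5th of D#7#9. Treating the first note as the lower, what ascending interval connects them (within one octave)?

major seventh

The 6th of D minor sixth is B; the 5th of D#7#9 is A#.
From B to A# is 11 semitones, exactly the major seventh.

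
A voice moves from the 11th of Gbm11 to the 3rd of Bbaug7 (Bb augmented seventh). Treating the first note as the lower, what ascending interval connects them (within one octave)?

augmented second

The 11th of Gbm11 is Cb; the 3rd of Bbaug7 (Bb augmented seventh) is D.
2 letter names make it a second; at 3 semitones (a half step wider than major) the quality is augmented.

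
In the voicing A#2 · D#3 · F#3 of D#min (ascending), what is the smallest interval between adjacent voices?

m3

Adjacent intervals: A#2→D#3 = perfect fourth; D#3→F#3 = minor third.
The smallest is D#3 to F#3, a minor third (3 semitones).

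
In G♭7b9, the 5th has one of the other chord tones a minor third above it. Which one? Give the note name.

The chord tones of G♭7b9 are G♭–B♭–D♭–F♭–A𝄫.
The 5th is D♭. A minor third above D♭ is F♭.
F♭ is the chord's 7th.

Fb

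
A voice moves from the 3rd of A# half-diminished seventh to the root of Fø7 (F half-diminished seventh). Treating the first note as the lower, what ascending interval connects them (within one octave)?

The 3rd of A# half-diminished seventh is C#; the root of Fø7 (F half-diminished seventh) is F.
4 letter names make it a fourth; at 4 semitones (a half step narrower than perfect) the quality is diminished.

diminished fourth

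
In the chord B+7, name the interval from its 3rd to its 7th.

diminished 5th

Baug7 (B augmented seventh): B, D#, F##, A.
The 3rd is D# and the 7th is A.
D# up to A is 6 semitones, a half step narrower than a perfect fifth, so the interval is diminished.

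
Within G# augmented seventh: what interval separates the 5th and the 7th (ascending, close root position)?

G#aug7 (G# augmented seventh): G#-B#-D##-F#.
5th = D##; 7th = F#.
D## up to F# is 2 semitones, a whole step narrower than a major third, so the interval is diminished.

diminished 3rd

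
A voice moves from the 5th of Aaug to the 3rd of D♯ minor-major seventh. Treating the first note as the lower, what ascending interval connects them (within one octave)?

minor second

The 5th of Aaug is E♯; the 3rd of D♯ minor-major seventh is F♯.
2 letter names make it a second; at 1 semitone (a half step narrower than major) the quality is minor.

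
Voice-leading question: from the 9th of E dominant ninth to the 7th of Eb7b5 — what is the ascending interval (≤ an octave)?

E dominant ninth has F# as its 9th, and Eb7b5 has Db as its 7th.
6 letter names make it a sixth; at 7 semitones (a whole step narrower than major) the quality is diminished.

diminished 6th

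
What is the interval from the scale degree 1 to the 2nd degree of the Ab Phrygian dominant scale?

The scale runs Ab Bbb C Db Eb Fb Gb.
So we need the interval from Ab up to Bbb.
From Ab to Bbb: 1 semitone over a second = minor.

minor 2nd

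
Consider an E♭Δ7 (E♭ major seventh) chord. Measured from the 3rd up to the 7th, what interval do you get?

The chord tones of E♭ major seventh are E♭-G-B♭-D.
That puts G below D.
Counting 5 letters and 7 half steps from G gives a perfect fifth.

perfect fifth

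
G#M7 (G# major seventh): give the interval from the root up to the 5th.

perfect 5th

G# major seventh is spelled G# B# D# F##.
That puts G# below D#.
Counting 5 letters and 7 half steps from G# gives a perfect fifth.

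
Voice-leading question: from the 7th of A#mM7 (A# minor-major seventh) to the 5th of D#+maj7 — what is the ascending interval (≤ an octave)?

major second

A#mM7 (A# minor-major seventh) has G## as its 7th, and D#+maj7 has A## as its 5th.
Counting 2 letters and 2 half steps from G## gives a major second.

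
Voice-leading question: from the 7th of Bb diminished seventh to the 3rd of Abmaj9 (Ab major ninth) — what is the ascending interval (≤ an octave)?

augmented 3rd

Bb diminished seventh has Abb as its 7th, and Abmaj9 (Ab major ninth) has C as its 3rd.
From Abb to C: 5 semitones over a third = augmented.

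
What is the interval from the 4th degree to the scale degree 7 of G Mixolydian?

perfect fourth

Spelling G Mixolydian: G A B C D E F.
So we need the interval from C up to F.
C up to F spans 4 letter names and 5 semitones — a perfect fourth.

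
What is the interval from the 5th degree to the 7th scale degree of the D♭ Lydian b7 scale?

minor 3rd

D♭ lydian dominant: D♭ E♭ F G A♭ B♭ C♭.
The 5th degree is A♭ and the scale degree 7 is C♭.
A♭ up to C♭ is 3 semitones, a half step narrower than a major third, so the interval is minor.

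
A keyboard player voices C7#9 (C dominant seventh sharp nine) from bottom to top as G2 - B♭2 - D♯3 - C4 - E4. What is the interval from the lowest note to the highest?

major thirteenth

The outer voices are G2 and E4.
From G to E is 21 semitones, exactly the major thirteenth.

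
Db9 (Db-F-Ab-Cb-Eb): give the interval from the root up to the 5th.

perfect fifth

Root = Db; 5th = Ab.
From Db to Ab is 7 semitones, exactly the perfect fifth.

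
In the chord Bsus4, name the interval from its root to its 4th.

Bsus4 (B sus4) is spelled B, E, F#.
The root is B and the 4th is E.
From B to E is 5 semitones, exactly the perfect fourth.

P4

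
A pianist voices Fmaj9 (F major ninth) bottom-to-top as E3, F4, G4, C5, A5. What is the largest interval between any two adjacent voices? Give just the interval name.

Adjacent intervals: E3→F4 = minor ninth; F4→G4 = major second; G4→C5 = perfect fourth; C5→A5 = major sixth.
The largest is E3 to F4, a minor ninth (13 semitones).

minor 9th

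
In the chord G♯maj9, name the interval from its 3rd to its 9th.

The chord tones of G♯maj9 (G♯ major ninth) are G♯–B♯–D♯–F𝄪–A♯.
That puts B♯ below A♯.
B♯ up to A♯ is 10 semitones, a half step narrower than a major seventh, so the interval is minor.

minor seventh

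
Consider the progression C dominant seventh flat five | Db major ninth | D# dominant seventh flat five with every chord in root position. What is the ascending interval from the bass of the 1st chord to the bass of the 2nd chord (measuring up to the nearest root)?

The roots are C and Db.
2 letter names make it a second; at 1 semitone (a half step narrower than major) the quality is minor.

minor 2nd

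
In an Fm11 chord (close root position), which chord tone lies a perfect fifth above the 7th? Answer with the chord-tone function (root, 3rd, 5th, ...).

The chord tones of F minor eleventh are F-Ab-C-Eb-G-Bb.
The 7th is Eb. A perfect fifth above Eb is Bb.
Bb is the chord's 11th.

11th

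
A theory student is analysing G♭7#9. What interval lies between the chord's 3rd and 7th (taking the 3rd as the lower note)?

diminished fifth

G♭7#9 is spelled G♭, B♭, D♭, F♭, A.
That puts B♭ below F♭.
B♭ up to F♭ is 6 semitones, a half step narrower than a perfect fifth, so the interval is diminished.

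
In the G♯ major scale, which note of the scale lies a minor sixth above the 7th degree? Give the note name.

The scale is G♯ A♯ B♯ C♯ D♯ E♯ F𝄪.
The 7th degree is F𝄪; a minor sixth above that is D♯ — scale degree 5.

D#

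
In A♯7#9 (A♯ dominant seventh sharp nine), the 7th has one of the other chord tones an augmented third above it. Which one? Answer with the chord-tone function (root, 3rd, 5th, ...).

A♯7#9: A♯-C𝄪-E♯-G♯-B𝄪.
The 7th is G♯. An augmented third above G♯ is B𝄪.
B𝄪 is the chord's 9th.

9th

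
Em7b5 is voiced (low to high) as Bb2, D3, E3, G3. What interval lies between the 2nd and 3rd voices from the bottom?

major 2nd

Those voices are D3 and E3.
Counting 2 letters and 2 half steps from D gives a major second.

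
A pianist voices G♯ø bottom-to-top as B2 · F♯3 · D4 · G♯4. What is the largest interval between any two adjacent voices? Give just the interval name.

minor sixth

Adjacent intervals: B2→F♯3 = perfect fifth; F♯3→D4 = minor sixth; D4→G♯4 = augmented fourth.
The largest is F♯3 to D4, a minor sixth (8 semitones).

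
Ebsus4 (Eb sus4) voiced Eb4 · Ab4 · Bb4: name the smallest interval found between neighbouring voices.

major 2nd

Adjacent intervals: Eb4→Ab4 = perfect fourth; Ab4→Bb4 = major second.
The smallest is Ab4 to Bb4, a major second (2 semitones).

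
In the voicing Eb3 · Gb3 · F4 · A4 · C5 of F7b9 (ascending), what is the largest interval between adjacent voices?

M7

Adjacent intervals: Eb3→Gb3 = minor third; Gb3→F4 = major seventh; F4→A4 = major third; A4→C5 = minor third.
The largest is Gb3 to F4, a major seventh (11 semitones).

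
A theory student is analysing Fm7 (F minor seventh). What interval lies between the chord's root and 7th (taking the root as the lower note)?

The chord tones of Fmin7 are F, A♭, C, E♭.
So we need the interval from F up to E♭.
7 letter names make it a seventh; at 10 semitones (a half step narrower than major) the quality is minor.

minor seventh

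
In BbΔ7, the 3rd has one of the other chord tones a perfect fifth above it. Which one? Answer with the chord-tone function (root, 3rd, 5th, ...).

7th

Bbmaj7 (Bb major seventh): Bb D F A.
The 3rd is D. A perfect fifth above D is A.
A is the chord's 7th.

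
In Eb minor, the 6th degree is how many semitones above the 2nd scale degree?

6

The scale is Eb F Gb Ab Bb Cb Db.
F up to Cb is a diminished fifth — 6 semitones.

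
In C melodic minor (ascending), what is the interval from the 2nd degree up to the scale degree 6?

The scale runs C D Eb F G A B.
That puts D below A.
Counting 5 letters and 7 half steps from D gives a perfect fifth.

perfect fifth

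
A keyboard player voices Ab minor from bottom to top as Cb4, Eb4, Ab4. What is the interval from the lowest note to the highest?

The outer voices are Cb4 and Ab4.
From Cb to Ab is 9 semitones, exactly the major sixth.

major sixth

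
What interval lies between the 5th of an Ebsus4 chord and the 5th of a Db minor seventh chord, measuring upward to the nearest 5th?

Ebsus4 has Bb as its 5th, and Db minor seventh has Ab as its 5th.
From Bb to Ab: 10 semitones over a seventh = minor.

minor seventh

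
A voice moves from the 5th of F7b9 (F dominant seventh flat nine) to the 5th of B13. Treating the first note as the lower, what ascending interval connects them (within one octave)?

The 5th of F7b9 (F dominant seventh flat nine) is C; the 5th of B13 is F#.
4 letter names make it a fourth; at 6 semitones (a half step wider than perfect) the quality is augmented.

augmented 4th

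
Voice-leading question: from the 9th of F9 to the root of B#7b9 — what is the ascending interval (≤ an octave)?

F9 has G as its 9th, and B#7b9 has B# as its root.
G up to B# is 5 semitones, a half step wider than a major third, so the interval is augmented.

augmented 3rd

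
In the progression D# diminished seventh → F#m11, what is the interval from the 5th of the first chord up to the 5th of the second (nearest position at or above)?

major third

The 5th of D# diminished seventh is A; the 5th of F#m11 is C#.
Counting 3 letters and 4 half steps from A gives a major third.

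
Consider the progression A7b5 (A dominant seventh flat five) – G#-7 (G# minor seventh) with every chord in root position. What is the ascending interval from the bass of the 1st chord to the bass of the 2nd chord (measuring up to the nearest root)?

major seventh

The roots are A and G#.
From A to G# is 11 semitones, exactly the major seventh.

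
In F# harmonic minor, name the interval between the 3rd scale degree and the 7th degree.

The scale runs F# G# A B C# D E#.
The 3rd scale degree is A and the 7th degree is E#.
5 letter names make it a fifth; at 8 semitones (a half step wider than perfect) the quality is augmented.

augmented 5th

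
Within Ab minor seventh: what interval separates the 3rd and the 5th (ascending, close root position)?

Abmin7 is spelled Ab, Cb, Eb, Gb.
So we need the interval from Cb up to Eb.
Counting 3 letters and 4 half steps from Cb gives a major third.

major third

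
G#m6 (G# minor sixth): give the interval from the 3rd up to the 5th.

Spelling the chord: G#–B–D#–E#.
So we need the interval from B up to D#.
Counting 3 letters and 4 half steps from B gives a major third.

major 3rd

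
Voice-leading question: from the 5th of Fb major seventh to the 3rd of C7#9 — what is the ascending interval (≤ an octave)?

A3

The 5th of Fb major seventh is Cb; the 3rd of C7#9 is E.
From Cb to E: 5 semitones over a third = augmented.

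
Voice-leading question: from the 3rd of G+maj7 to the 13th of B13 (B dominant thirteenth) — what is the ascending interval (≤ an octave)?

The 3rd of G+maj7 is B; the 13th of B13 (B dominant thirteenth) is G#.
From B to G# is 9 semitones, exactly the major sixth.

major 6th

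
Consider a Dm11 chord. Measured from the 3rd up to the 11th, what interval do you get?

The chord tones of Dm11 are D-F-A-C-E-G.
The 3rd is F and the 11th is G.
From F to G is 14 semitones, exactly the major ninth.

major ninth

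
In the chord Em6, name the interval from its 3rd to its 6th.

Spelling the chord: E–G–B–C#.
So we need the interval from G up to C#.
4 letter names make it a fourth; at 6 semitones (a half step wider than perfect) the quality is augmented.

augmented 4th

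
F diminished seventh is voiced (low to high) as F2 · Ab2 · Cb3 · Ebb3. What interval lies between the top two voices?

minor third

Those voices are Cb3 and Ebb3.
Cb up to Ebb is 3 semitones, a half step narrower than a major third, so the interval is minor.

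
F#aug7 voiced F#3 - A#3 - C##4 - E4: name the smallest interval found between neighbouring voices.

Adjacent intervals: F#3→A#3 = major third; A#3→C##4 = major third; C##4→E4 = diminished third.
The smallest is C##4 to E4, a diminished third (2 semitones).

diminished 3rd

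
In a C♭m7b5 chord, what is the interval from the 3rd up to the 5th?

The chord tones of C♭ø are C♭ E𝄫 G𝄫 B𝄫.
That puts E𝄫 below G𝄫.
3 letter names make it a third; at 3 semitones (a half step narrower than major) the quality is minor.

minor third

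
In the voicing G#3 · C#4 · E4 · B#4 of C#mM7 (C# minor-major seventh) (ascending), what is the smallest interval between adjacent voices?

Adjacent intervals: G#3→C#4 = perfect fourth; C#4→E4 = minor third; E4→B#4 = augmented fifth.
The smallest is C#4 to E4, a minor third (3 semitones).

minor third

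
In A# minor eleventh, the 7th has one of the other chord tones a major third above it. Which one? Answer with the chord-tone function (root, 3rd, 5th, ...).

9th

A#m11 (A# minor eleventh) is spelled A#-C#-E#-G#-B#-D#.
The 7th is G#. A major third above G# is B#.
B# is the chord's 9th.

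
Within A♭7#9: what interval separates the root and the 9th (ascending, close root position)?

A♭ dominant seventh sharp nine: A♭ C E♭ G♭ B.
Root = A♭; 9th = B.
9 letter names make it a ninth; at 15 semitones (a half step wider than major) the quality is augmented.

augmented 9th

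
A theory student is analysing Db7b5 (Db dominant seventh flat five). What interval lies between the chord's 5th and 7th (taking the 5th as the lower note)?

Db7b5 is spelled Db F Abb Cb.
The 5th is Abb and the 7th is Cb.
Counting 3 letters and 4 half steps from Abb gives a major third.

major 3rd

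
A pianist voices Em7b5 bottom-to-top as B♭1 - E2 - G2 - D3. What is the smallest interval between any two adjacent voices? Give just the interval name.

m3

Adjacent intervals: B♭1→E2 = augmented fourth; E2→G2 = minor third; G2→D3 = perfect fifth.
The smallest is E2 to G2, a minor third (3 semitones).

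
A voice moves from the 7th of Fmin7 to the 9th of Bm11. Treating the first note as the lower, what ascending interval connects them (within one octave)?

augmented sixth

Fmin7 has Eb as its 7th, and Bm11 has C# as its 9th.
6 letter names make it a sixth; at 10 semitones (a half step wider than major) the quality is augmented.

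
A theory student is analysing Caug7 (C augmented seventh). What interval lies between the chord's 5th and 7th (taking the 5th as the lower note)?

d3

Caug7 is spelled C, E, G#, Bb.
So we need the interval from G# up to Bb.
3 letter names make it a third; at 2 semitones (a whole step narrower than major) the quality is diminished.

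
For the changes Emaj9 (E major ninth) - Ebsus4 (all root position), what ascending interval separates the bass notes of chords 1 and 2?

d8

The roots are E and Eb.
From E to Eb: 11 semitones over an octave = diminished.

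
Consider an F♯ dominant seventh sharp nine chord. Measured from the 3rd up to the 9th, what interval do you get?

F♯7#9 (F♯ dominant seventh sharp nine) is spelled F♯–A♯–C♯–E–G𝄪.
So we need the interval from A♯ up to G𝄪.
From A♯ to G𝄪 is 11 semitones, exactly the major seventh.

major seventh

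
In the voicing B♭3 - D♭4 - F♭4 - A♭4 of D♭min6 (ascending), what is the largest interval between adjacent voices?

Adjacent intervals: B♭3→D♭4 = minor third; D♭4→F♭4 = minor third; F♭4→A♭4 = major third.
The largest is F♭4 to A♭4, a major third (4 semitones).

M3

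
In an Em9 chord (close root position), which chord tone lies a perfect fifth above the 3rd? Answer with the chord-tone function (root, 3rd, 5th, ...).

Emin9 (E minor ninth) is spelled E G B D F#.
The 3rd is G. A perfect fifth above G is D.
D is the chord's 7th.

7th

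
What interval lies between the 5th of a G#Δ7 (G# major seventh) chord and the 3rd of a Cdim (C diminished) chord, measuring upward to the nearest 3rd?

The 5th of G#Δ7 (G# major seventh) is D#; the 3rd of Cdim (C diminished) is Eb.
D# up to Eb is 0 semitones, a whole step narrower than a major second, so the interval is diminished.

diminished second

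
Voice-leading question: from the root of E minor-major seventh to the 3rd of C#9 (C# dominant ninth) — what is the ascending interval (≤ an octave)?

E minor-major seventh has E as its root, and C#9 (C# dominant ninth) has E# as its 3rd.
E up to E# is 1 semitone, a half step wider than a perfect unison, so the interval is augmented.

augmented 1st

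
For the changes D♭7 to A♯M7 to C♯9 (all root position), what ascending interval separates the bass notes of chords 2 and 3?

The roots are A♯ and C♯.
A♯ up to C♯ is 3 semitones, a half step narrower than a major third, so the interval is minor.

m3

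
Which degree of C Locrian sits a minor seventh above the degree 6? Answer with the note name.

Gb

The scale is C Db Eb F Gb Ab Bb.
The degree 6 is Ab; a minor seventh above that is Gb — scale degree 5.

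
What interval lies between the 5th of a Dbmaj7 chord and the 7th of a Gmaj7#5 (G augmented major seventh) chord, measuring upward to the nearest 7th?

The 5th of Dbmaj7 is Ab; the 7th of Gmaj7#5 (G augmented major seventh) is F#.
From Ab to F#: 10 semitones over a sixth = augmented.

augmented 6th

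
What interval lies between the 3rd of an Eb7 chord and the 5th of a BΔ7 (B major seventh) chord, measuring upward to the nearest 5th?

The 3rd of Eb7 is G; the 5th of BΔ7 (B major seventh) is F#.
From G to F# is 11 semitones, exactly the major seventh.

major seventh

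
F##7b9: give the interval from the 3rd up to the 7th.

diminished 5th

F##7b9: F##–A##–C##–E#–G#.
The 3rd is A## and the 7th is E#.
5 letter names make it a fifth; at 6 semitones (a half step narrower than perfect) the quality is diminished.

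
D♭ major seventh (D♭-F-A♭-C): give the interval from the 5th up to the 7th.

The 5th is A♭ and the 7th is C.
Counting 3 letters and 4 half steps from A♭ gives a major third.

major third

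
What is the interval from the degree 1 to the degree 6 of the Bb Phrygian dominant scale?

minor 6th

The scale runs Bb Cb D Eb F Gb Ab.
Degree 1 = Bb; scale degree 6 = Gb.
From Bb to Gb: 8 semitones over a sixth = minor.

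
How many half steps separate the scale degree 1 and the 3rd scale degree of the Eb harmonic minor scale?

3

The scale is Eb F Gb Ab Bb Cb D.
Eb up to Gb is a minor third — 3 semitones.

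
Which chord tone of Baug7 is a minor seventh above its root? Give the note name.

A

B7#5: B–D#–F##–A.
The root is B. A minor seventh above B is A.
A is the chord's 7th.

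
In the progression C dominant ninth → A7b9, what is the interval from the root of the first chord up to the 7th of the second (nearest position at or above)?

The root of C dominant ninth is C; the 7th of A7b9 is G.
C up to G spans 5 letter names and 7 semitones — a perfect fifth.

perfect fifth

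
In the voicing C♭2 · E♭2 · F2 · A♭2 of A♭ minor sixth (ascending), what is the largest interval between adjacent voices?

major third

Adjacent intervals: C♭2→E♭2 = major third; E♭2→F2 = major second; F2→A♭2 = minor third.
The largest is C♭2 to E♭2, a major third (4 semitones).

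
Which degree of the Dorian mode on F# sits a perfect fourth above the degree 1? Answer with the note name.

B

The scale is F# G# A B C# D# E.
The degree 1 is F#; a perfect fourth above that is B — scale degree 4.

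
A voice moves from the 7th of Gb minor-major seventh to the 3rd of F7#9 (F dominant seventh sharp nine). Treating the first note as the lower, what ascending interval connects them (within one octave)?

Gb minor-major seventh has F as its 7th, and F7#9 (F dominant seventh sharp nine) has A as its 3rd.
F up to A spans 3 letter names and 4 semitones — a major third.

M3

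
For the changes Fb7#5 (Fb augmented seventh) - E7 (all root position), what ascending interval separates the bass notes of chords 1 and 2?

augmented seventh

The roots are Fb and E.
Fb up to E is 12 semitones, a half step wider than a major seventh, so the interval is augmented.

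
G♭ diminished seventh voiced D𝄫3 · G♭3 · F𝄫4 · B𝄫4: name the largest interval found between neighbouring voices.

diminished 7th

Adjacent intervals: D𝄫3→G♭3 = augmented fourth; G♭3→F𝄫4 = diminished seventh; F𝄫4→B𝄫4 = augmented fourth.
The largest is G♭3 to F𝄫4, a diminished seventh (9 semitones).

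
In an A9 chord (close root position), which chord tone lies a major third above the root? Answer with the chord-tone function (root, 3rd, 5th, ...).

3rd

The chord tones of A9 (A dominant ninth) are A–C♯–E–G–B.
The root is A. A major third above A is C♯.
C♯ is the chord's 3rd.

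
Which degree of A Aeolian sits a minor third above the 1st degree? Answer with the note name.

The scale is A B C D E F G.
The 1st degree is A; a minor third above that is C — scale degree 3.

C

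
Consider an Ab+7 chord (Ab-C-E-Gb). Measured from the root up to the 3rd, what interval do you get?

major 3rd

That puts Ab below C.
From Ab to C is 4 semitones, exactly the major third.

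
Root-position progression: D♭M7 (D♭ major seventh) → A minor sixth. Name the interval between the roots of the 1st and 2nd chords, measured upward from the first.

augmented fifth

The roots are D♭ and A.
5 letter names make it a fifth; at 8 semitones (a half step wider than perfect) the quality is augmented.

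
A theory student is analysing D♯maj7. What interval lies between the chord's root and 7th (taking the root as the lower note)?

D♯ major seventh: D♯, F𝄪, A♯, C𝄪.
So we need the interval from D♯ up to C𝄪.
Counting 7 letters and 11 half steps from D♯ gives a major seventh.

major seventh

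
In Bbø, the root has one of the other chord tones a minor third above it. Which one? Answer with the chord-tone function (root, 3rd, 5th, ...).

3rd

Bbø: Bb–Db–Fb–Ab.
The root is Bb. A minor third above Bb is Db.
Db is the chord's 3rd.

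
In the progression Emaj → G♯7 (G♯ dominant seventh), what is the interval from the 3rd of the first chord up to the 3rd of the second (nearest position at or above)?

M3

Emaj has G♯ as its 3rd, and G♯7 (G♯ dominant seventh) has B♯ as its 3rd.
From G♯ to B♯ is 4 semitones, exactly the major third.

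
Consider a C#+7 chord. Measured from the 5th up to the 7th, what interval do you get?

Spelling the chord: C#-E#-G##-B.
5th = G##; 7th = B.
From G## to B: 2 semitones over a third = diminished.

d3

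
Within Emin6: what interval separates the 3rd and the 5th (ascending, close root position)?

M3

E minor sixth is spelled E-G-B-C#.
The 3rd is G and the 5th is B.
G up to B spans 3 letter names and 4 semitones — a major third.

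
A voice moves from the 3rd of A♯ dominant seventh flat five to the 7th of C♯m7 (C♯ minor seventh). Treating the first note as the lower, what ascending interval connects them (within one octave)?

The 3rd of A♯ dominant seventh flat five is C𝄪; the 7th of C♯m7 (C♯ minor seventh) is B.
C𝄪 up to B is 9 semitones, a whole step narrower than a major seventh, so the interval is diminished.

diminished seventh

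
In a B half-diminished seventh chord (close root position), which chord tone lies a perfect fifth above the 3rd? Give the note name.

A

B half-diminished seventh: B, D, F, A.
The 3rd is D. A perfect fifth above D is A.
A is the chord's 7th.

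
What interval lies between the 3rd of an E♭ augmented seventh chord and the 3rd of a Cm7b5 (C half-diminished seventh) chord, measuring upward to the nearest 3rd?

m6

E♭ augmented seventh has G as its 3rd, and Cm7b5 (C half-diminished seventh) has E♭ as its 3rd.
From G to E♭: 8 semitones over a sixth = minor.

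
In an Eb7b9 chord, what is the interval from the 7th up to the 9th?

minor 3rd

Spelling the chord: Eb-G-Bb-Db-Fb.
So we need the interval from Db up to Fb.
Db up to Fb is 3 semitones, a half step narrower than a major third, so the interval is minor.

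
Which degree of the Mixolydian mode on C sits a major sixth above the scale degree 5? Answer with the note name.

E

The scale is C D E F G A Bb.
The scale degree 5 is G; a major sixth above that is E — scale degree 3.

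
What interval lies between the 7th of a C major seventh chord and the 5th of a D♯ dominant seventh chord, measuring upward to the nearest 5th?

major 7th

The 7th of C major seventh is B; the 5th of D♯ dominant seventh is A♯.
From B to A♯ is 11 semitones, exactly the major seventh.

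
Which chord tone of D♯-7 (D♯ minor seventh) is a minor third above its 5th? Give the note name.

C#

D♯-7 is spelled D♯ F♯ A♯ C♯.
The 5th is A♯. A minor third above A♯ is C♯.
C♯ is the chord's 7th.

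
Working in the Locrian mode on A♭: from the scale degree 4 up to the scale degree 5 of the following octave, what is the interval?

m9

A♭ locrian: A♭ B𝄫 C♭ D♭ E𝄫 F♭ G♭.
So we need the interval from D♭ up to E𝄫.
D♭ up to E𝄫 is 13 semitones, a half step narrower than a major ninth, so the interval is minor.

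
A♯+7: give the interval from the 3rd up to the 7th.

A♯aug7 (A♯ augmented seventh): A♯–C𝄪–E𝄪–G♯.
The 3rd is C𝄪 and the 7th is G♯.
From C𝄪 to G♯: 6 semitones over a fifth = diminished.

diminished 5th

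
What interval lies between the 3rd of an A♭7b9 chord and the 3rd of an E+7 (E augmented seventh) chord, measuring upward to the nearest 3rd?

augmented 5th

A♭7b9 has C as its 3rd, and E+7 (E augmented seventh) has G♯ as its 3rd.
C up to G♯ is 8 semitones, a half step wider than a perfect fifth, so the interval is augmented.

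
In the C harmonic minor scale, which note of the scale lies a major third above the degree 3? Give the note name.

The scale is C D E♭ F G A♭ B.
The degree 3 is E♭; a major third above that is G — scale degree 5.

G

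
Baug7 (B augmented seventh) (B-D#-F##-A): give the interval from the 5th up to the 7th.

So we need the interval from F## up to A.
3 letter names make it a third; at 2 semitones (a whole step narrower than major) the quality is diminished.

d3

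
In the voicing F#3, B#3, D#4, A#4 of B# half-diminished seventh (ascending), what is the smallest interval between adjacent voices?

Adjacent intervals: F#3→B#3 = augmented fourth; B#3→D#4 = minor third; D#4→A#4 = perfect fifth.
The smallest is B#3 to D#4, a minor third (3 semitones).

minor 3rd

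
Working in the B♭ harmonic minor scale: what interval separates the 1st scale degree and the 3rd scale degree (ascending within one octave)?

The scale runs B♭ C D♭ E♭ F G♭ A.
That puts B♭ below D♭.
B♭ up to D♭ is 3 semitones, a half step narrower than a major third, so the interval is minor.

minor third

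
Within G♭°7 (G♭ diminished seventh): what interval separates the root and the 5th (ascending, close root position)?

diminished fifth

G♭°7: G♭ B𝄫 D𝄫 F𝄫.
The root is G♭ and the 5th is D𝄫.
G♭ up to D𝄫 is 6 semitones, a half step narrower than a perfect fifth, so the interval is diminished.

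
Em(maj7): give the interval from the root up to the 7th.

Em(maj7) (E minor-major seventh) is spelled E-G-B-D#.
That puts E below D#.
From E to D# is 11 semitones, exactly the major seventh.

major 7th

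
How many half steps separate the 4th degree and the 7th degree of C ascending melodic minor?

The scale is C D Eb F G A B.
F up to B is an augmented fourth — 6 semitones.

6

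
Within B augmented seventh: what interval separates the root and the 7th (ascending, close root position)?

Baug7: B–D♯–F𝄪–A.
That puts B below A.
From B to A: 10 semitones over a seventh = minor.

minor 7th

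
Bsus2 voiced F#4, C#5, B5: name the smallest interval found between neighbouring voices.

Adjacent intervals: F#4→C#5 = perfect fifth; C#5→B5 = minor seventh.
The smallest is F#4 to C#5, a perfect fifth (7 semitones).

P5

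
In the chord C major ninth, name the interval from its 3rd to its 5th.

minor third

The chord tones of Cmaj9 are C, E, G, B, D.
So we need the interval from E up to G.
3 letter names make it a third; at 3 semitones (a half step narrower than major) the quality is minor.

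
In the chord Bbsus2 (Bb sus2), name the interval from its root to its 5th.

perfect 5th

Bbsus2 is spelled Bb C F.
The root is Bb and the 5th is F.
From Bb to F is 7 semitones, exactly the perfect fifth.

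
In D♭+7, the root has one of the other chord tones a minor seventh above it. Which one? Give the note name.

D♭7#5: D♭, F, A, C♭.
The root is D♭. A minor seventh above D♭ is C♭.
C♭ is the chord's 7th.

Cb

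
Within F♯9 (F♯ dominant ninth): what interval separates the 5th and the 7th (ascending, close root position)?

minor third

F♯9: F♯, A♯, C♯, E, G♯.
The 5th is C♯ and the 7th is E.
3 letter names make it a third; at 3 semitones (a half step narrower than major) the quality is minor.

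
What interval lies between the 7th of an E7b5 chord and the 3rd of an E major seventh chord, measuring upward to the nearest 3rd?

augmented 4th

E7b5 has D as its 7th, and E major seventh has G# as its 3rd.
From D to G#: 6 semitones over a fourth = augmented.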